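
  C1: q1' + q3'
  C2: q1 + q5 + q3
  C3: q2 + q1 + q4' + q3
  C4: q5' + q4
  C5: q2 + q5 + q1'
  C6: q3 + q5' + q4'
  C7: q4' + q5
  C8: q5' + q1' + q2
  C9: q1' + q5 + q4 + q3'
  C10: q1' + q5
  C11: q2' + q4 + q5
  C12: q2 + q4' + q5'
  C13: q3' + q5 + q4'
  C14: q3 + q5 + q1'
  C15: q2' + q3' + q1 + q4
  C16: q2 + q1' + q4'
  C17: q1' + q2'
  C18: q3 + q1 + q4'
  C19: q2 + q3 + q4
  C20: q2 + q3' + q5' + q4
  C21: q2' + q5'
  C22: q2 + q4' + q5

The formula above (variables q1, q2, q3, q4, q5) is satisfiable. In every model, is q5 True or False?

False

Suppose q5 = 1.
Unit clause (q4) forces q4 = 1.
Unit clause (q3) forces q3 = 1.
Unit clause (q1') forces q1 = 0.
Unit clause (q2) forces q2 = 1.
But (q2') is also a unit clause — contradiction.
So every satisfying assignment has q5 = False.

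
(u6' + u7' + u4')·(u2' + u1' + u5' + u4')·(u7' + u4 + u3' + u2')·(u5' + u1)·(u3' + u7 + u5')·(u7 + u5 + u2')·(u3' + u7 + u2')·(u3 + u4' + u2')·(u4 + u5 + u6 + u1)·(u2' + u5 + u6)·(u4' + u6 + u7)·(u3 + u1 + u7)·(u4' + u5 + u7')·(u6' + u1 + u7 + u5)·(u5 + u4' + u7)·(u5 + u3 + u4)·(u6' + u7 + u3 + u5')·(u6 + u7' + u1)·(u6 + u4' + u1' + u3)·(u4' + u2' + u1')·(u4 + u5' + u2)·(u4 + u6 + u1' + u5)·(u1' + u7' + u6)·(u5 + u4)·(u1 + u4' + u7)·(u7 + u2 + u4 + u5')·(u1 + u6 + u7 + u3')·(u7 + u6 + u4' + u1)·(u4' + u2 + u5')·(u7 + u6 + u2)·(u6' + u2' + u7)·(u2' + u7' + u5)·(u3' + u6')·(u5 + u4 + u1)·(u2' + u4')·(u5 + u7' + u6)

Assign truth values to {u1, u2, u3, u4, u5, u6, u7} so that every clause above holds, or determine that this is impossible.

Case u5 = 1:
(u1) alone gives u1 = 1.
Case u2 = 1:
(u4') alone gives u4 = 0.
Case u7 = 1:
(u3') alone gives u3 = 0.
(u6) alone gives u6 = 1.
All clauses are satisfied.

u1: 1,  u2: 1,  u3: 0,  u4: 0,  u5: 1,  u6: 1,  u7: 1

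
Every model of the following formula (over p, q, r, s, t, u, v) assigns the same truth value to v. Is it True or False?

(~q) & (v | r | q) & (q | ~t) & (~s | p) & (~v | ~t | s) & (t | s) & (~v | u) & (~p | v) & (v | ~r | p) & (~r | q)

Suppose v = 0.
From the singleton clause (~q), q = 0.
From the singleton clause (r), r = 1.
But (~r) is also a unit clause — contradiction.
So every satisfying assignment has v = True.

True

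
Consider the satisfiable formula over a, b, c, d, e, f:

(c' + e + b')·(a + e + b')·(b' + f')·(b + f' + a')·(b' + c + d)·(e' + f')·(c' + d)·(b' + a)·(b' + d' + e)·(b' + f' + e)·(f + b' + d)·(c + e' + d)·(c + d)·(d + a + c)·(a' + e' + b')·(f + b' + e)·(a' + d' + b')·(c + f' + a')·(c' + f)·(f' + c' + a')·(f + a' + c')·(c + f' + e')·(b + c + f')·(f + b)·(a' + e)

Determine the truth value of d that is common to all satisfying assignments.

True

Suppose d = 0.
The clause (c') is unit, so c = 0.
But (c) is also a unit clause — contradiction.
So every satisfying assignment has d = True.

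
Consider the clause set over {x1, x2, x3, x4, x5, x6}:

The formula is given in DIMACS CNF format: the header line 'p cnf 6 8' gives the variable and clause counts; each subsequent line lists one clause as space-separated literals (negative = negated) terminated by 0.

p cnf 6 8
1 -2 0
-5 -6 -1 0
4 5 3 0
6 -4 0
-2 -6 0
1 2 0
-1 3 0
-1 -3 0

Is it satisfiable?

Try x1 = True.
The clause (x3) is unit, so x3 = True.
That conflicts with the unit clause (¬x3).
So x1 must be the other value — set x1 = False.
The clause (¬x2) is unit, so x2 = False.
That conflicts with the unit clause (x2).
Either choice for x1 ends in contradiction.
No assignment satisfies every clause.

No, unsatisfiable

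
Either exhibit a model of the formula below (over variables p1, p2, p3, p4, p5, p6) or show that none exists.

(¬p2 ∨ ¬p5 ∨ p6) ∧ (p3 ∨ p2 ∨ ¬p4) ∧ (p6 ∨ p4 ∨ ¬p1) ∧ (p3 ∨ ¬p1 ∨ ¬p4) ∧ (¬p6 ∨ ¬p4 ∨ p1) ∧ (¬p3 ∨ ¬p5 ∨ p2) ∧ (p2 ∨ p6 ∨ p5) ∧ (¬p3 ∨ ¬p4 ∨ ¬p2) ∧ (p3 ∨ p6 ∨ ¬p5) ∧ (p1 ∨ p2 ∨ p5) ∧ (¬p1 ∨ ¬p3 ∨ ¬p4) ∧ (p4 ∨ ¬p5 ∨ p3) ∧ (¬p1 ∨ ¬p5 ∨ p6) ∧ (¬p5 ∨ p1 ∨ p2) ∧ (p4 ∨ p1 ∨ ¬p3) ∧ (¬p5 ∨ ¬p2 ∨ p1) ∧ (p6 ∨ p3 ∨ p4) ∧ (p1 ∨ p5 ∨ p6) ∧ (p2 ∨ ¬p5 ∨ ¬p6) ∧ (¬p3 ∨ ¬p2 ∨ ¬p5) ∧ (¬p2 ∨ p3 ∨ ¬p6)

Try p2 = False.
Try p3 = True.
Unit clause (¬p5) forces p5 = False.
Unit clause (p6) forces p6 = True.
Unit clause (p1) forces p1 = True.
Unit clause (¬p4) forces p4 = False.
All clauses are satisfied.

p1 ↦ True, p2 ↦ False, p3 ↦ True, p4 ↦ False, p5 ↦ False, p6 ↦ True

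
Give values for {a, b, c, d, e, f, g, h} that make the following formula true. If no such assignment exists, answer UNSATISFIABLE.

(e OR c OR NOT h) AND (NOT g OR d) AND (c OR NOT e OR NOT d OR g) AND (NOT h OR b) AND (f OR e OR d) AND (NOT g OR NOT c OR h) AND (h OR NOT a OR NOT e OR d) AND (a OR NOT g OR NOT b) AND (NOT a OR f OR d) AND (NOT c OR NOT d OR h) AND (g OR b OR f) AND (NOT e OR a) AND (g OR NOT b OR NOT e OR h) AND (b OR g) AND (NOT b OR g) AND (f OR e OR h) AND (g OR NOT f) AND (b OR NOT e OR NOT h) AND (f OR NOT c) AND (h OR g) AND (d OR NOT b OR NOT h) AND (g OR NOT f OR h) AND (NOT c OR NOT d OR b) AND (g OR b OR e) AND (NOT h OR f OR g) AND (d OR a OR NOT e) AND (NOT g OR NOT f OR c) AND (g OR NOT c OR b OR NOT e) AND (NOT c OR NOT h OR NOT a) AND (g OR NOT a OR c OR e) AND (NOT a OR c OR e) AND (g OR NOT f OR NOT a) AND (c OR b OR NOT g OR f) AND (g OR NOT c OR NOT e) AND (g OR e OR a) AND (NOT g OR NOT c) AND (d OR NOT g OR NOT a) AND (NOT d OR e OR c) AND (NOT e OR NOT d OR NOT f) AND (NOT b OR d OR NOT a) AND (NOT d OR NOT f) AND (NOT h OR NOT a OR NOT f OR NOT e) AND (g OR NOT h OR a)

a: true,  b: true,  c: false,  d: true,  e: true,  f: false,  g: true,  h: false

Suppose g = true.
(d) alone gives d = true.
(NOT c) alone gives c = false.
(NOT f) alone gives f = false.
(b) alone gives b = true.
(a) alone gives a = true.
(e) alone gives e = true.
All clauses hold; h can take either value.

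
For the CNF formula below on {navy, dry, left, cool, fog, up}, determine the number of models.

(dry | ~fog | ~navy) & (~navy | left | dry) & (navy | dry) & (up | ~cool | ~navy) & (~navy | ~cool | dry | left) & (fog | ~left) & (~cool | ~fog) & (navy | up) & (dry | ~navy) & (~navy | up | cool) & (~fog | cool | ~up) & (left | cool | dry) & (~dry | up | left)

There are 2^6 = 64 truth assignments over (navy, dry, left, cool, fog, up).
Split on cool. With cool = 1, the clauses containing cool are satisfied and ~cool drops from the rest; 2 of the 2^5 = 32 assignments to the other variables satisfy what remains.
With cool = 0, by the same count on the reduced clause set, 2 assignments work.
Total: 2 + 2 = 4.

4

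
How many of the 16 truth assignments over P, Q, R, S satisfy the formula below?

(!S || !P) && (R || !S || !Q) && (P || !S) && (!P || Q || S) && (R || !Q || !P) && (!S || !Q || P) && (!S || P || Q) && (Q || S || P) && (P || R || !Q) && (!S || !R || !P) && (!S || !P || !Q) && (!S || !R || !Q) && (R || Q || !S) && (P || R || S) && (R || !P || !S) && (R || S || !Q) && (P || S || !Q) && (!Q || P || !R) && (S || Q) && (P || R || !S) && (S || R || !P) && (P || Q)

There are 2^4 = 16 truth assignments over (P, Q, R, S).
Check each against the 22 clauses (columns in the order P, Q, R, S):
  F F F F  ✗ fails (Q || S || P)
  F F F T  ✗ fails (P || !S)
  F F T F  ✗ fails (Q || S || P)
  F F T T  ✗ fails (P || !S)
  F T F F  ✗ fails (P || R || !Q)
  F T F T  ✗ fails (R || !S || !Q)
  F T T F  ✗ fails (P || S || !Q)
  F T T T  ✗ fails (P || !S)
  T F F F  ✗ fails (!P || Q || S)
  T F F T  ✗ fails (!S || !P)
  T F T F  ✗ fails (!P || Q || S)
  T F T T  ✗ fails (!S || !P)
  T T F F  ✗ fails (R || !Q || !P)
  T T F T  ✗ fails (!S || !P)
  T T T F  ✓ satisfies all
  T T T T  ✗ fails (!S || !P)
1 of the 16 rows is a model.

1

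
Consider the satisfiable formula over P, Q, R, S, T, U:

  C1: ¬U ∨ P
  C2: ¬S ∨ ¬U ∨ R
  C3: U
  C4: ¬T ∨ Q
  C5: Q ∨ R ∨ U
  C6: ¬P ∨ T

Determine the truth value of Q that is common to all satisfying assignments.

True

Suppose Q = False.
The clause (U) is unit, so U = True.
The clause (P) is unit, so P = True.
The clause (¬T) is unit, so T = False.
That conflicts with the unit clause (T).
So every satisfying assignment has Q = True.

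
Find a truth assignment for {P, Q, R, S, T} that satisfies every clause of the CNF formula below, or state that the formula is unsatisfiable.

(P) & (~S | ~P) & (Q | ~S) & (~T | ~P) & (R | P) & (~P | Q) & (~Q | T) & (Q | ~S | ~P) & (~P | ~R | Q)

UNSATISFIABLE

From the singleton clause (P), P = 1.
From the singleton clause (~S), S = 0.
From the singleton clause (~T), T = 0.
From the singleton clause (Q), Q = 1.
But (~Q) is also a unit clause — contradiction.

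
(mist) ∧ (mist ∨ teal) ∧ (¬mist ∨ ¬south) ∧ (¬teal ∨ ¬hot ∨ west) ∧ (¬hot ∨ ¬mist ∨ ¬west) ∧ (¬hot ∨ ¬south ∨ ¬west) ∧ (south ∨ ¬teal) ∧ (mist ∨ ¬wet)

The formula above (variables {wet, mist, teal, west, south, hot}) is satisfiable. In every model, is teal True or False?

False

Suppose teal = True.
The clause (mist) is unit, so mist = True.
The clause (¬south) is unit, so south = False.
But (south) is also a unit clause — contradiction.
So every satisfying assignment has teal = False.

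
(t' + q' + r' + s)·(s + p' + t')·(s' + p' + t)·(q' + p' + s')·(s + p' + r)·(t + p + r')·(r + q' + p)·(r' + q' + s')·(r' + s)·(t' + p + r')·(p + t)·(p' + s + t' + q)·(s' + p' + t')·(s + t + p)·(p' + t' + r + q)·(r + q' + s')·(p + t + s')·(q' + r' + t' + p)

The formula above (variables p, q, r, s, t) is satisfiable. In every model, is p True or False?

False

Suppose p = 1.
Suppose s = 1.
(t) alone gives t = 1.
But (t') is also a unit clause — contradiction.
So s must be the other value — set s = 0.
(t') alone gives t = 0.
(r) alone gives r = 1.
But (r') is also a unit clause — contradiction.
Neither s = 1 nor s = 0 works.
So every satisfying assignment has p = False.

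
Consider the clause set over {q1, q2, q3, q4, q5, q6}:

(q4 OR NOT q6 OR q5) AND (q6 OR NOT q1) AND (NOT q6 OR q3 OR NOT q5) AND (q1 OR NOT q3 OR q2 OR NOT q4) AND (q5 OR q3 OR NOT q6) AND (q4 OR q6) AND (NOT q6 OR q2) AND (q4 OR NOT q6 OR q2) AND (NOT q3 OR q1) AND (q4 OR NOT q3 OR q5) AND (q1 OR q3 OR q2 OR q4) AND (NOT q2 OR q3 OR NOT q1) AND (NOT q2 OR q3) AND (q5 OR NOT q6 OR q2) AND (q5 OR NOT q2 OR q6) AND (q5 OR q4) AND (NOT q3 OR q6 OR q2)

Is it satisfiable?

Case q6 = true:
The clause (q2) is unit, so q2 = true.
The clause (q3) is unit, so q3 = true.
The clause (q1) is unit, so q1 = true.
Case q4 = false:
The clause (q5) is unit, so q5 = true.
All clauses are satisfied.
A satisfying assignment: q1: true; q2: true; q3: true; q4: false; q5: true; q6: true.

Yes, satisfiable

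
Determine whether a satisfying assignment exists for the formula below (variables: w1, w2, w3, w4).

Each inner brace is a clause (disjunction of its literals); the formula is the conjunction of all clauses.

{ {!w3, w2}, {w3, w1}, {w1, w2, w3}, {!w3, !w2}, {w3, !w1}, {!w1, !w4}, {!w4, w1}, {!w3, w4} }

Case w3 = false:
The clause (w1) is unit, so w1 = true.
Now (!w1) is unsatisfied and unit — conflict.
Backtrack on w3: now try w3 = true.
The clause (w2) is unit, so w2 = true.
Now (!w2) is unsatisfied and unit — conflict.
Neither w3 = true nor w3 = false works.
No assignment satisfies every clause.

No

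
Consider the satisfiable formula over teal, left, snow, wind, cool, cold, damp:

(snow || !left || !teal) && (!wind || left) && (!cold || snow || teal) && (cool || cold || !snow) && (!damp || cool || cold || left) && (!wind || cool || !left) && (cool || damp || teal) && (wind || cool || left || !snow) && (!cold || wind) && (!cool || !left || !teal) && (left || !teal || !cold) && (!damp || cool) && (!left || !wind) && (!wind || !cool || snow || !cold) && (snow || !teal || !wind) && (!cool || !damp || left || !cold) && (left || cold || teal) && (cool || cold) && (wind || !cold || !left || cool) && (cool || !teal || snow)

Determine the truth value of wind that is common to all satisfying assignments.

Suppose wind = true.
Unit clause (left) forces left = true.
But (!left) is also a unit clause — contradiction.
So every satisfying assignment has wind = False.

False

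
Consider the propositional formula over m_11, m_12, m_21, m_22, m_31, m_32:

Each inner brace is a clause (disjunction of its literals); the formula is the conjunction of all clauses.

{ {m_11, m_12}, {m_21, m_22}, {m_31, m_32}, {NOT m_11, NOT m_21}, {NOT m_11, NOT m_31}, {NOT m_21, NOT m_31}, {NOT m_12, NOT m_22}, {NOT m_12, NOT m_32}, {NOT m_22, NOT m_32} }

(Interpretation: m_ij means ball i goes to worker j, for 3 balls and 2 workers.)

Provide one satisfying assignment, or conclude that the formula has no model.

UNSATISFIABLE

Case m_11 = true:
(NOT m_21) alone gives m_21 = false.
(m_22) alone gives m_22 = true.
(NOT m_31) alone gives m_31 = false.
(m_32) alone gives m_32 = true.
Now (NOT m_32) is unsatisfied and unit — conflict.
That branch fails; take m_11 = false instead.
(m_12) alone gives m_12 = true.
(NOT m_22) alone gives m_22 = false.
(m_21) alone gives m_21 = true.
(NOT m_31) alone gives m_31 = false.
(m_32) alone gives m_32 = true.
Now (NOT m_32) is unsatisfied and unit — conflict.
Neither m_11 = true nor m_11 = false works.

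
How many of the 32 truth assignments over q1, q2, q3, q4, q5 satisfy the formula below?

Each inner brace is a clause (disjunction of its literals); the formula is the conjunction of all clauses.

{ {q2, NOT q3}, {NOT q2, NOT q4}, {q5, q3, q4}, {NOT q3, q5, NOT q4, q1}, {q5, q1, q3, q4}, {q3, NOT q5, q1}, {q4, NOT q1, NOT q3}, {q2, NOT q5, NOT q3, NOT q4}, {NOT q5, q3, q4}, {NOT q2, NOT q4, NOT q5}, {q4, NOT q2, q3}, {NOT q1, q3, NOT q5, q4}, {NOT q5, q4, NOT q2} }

4

There are 2^5 = 32 truth assignments over (q1, q2, q3, q4, q5).
Split on q5. With q5 = true, the clauses containing q5 are satisfied and NOT q5 drops from the rest; 1 of the 2^4 = 16 assignments to the other variables satisfy what remains.
With q5 = false, by the same count on the reduced clause set, 3 assignments work.
Total: 1 + 3 = 4.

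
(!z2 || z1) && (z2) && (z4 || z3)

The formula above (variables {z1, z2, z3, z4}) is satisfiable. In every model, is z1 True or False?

Suppose z1 = false.
From the singleton clause (!z2), z2 = false.
That conflicts with the unit clause (z2).
So every satisfying assignment has z1 = True.

True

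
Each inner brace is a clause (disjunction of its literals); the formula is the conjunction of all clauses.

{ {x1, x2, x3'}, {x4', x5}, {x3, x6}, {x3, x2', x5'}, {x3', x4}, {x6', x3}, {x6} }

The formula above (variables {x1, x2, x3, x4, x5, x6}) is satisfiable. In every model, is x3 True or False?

Suppose x3 = 0.
From the singleton clause (x6), x6 = 1.
But (x6') is also a unit clause — contradiction.
So every satisfying assignment has x3 = True.

True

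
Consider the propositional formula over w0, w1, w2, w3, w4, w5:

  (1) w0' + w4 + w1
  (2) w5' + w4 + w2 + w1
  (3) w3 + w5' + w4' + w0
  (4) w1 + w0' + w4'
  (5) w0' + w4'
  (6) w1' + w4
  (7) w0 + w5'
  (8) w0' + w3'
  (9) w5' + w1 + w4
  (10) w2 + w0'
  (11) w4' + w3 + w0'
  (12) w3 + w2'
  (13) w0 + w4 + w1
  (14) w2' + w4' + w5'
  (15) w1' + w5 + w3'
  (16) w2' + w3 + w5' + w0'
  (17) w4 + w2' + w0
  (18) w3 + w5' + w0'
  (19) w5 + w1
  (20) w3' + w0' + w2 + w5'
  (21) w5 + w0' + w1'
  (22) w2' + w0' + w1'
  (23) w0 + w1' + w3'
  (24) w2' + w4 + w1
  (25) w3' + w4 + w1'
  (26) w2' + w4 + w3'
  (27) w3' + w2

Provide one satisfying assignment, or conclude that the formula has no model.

Suppose w0 = 0.
Unit clause (w5') forces w5 = 0.
Unit clause (w1) forces w1 = 1.
Unit clause (w4) forces w4 = 1.
Unit clause (w3') forces w3 = 0.
Unit clause (w2') forces w2 = 0.
This assignment satisfies each clause.

w0 ↦ 0, w1 ↦ 1, w2 ↦ 0, w3 ↦ 0, w4 ↦ 1, w5 ↦ 0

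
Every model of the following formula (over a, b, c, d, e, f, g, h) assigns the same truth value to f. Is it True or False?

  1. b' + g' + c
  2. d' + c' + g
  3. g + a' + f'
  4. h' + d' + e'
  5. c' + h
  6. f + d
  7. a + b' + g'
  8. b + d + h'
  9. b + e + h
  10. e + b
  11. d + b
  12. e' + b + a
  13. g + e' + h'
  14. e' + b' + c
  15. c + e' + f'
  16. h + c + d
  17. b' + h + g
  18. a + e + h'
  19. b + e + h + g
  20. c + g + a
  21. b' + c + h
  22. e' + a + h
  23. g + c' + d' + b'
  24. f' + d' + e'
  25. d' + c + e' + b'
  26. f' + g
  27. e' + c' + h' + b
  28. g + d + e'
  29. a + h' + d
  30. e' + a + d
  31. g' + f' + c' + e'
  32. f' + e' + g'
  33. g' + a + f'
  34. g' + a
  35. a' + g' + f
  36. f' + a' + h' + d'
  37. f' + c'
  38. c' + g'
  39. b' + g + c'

Suppose f = 1.
From the singleton clause (g), g = 1.
From the singleton clause (e'), e = 0.
From the singleton clause (b), b = 1.
From the singleton clause (c), c = 1.
That conflicts with the unit clause (c').
So every satisfying assignment has f = False.

False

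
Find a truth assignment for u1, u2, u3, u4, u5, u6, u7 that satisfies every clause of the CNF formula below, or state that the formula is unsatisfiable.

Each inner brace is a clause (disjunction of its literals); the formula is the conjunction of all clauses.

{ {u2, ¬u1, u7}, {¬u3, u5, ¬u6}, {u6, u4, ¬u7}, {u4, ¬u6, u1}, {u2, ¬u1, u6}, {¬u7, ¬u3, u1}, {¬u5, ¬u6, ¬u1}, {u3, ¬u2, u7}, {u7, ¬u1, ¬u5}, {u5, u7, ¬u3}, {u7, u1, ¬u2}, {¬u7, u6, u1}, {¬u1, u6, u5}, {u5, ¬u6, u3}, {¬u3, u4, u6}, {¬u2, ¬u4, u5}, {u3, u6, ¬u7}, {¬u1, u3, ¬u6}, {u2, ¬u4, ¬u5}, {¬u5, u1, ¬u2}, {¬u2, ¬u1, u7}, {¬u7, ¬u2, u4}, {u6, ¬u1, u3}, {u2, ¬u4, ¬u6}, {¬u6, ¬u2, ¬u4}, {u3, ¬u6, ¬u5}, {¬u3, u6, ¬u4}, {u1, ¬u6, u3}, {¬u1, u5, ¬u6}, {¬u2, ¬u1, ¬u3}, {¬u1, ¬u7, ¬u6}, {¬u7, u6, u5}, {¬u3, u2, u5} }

u1 ↦ False,  u2 ↦ False,  u3 ↦ False,  u4 ↦ True,  u5 ↦ False,  u6 ↦ False,  u7 ↦ False

Case u2 = False:
Case u1 = False:
Case u4 = True:
(¬u5) alone gives u5 = False.
(¬u6) alone gives u6 = False.
(¬u7) alone gives u7 = False.
(¬u3) alone gives u3 = False.
Every clause now holds.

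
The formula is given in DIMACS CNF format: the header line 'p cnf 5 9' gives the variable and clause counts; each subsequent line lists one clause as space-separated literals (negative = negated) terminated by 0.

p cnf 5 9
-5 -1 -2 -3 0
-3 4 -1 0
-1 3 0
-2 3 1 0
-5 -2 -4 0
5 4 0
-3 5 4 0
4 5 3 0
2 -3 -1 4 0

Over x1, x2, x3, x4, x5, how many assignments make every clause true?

There are 2^5 = 32 truth assignments over (x1, x2, x3, x4, x5).
Split on x5. With x5 = True, the clauses containing x5 are satisfied and ¬x5 drops from the rest; 6 of the 2^4 = 16 assignments to the other variables satisfy what remains.
With x5 = False, by the same count on the reduced clause set, 5 assignments work.
Total: 6 + 5 = 11.

11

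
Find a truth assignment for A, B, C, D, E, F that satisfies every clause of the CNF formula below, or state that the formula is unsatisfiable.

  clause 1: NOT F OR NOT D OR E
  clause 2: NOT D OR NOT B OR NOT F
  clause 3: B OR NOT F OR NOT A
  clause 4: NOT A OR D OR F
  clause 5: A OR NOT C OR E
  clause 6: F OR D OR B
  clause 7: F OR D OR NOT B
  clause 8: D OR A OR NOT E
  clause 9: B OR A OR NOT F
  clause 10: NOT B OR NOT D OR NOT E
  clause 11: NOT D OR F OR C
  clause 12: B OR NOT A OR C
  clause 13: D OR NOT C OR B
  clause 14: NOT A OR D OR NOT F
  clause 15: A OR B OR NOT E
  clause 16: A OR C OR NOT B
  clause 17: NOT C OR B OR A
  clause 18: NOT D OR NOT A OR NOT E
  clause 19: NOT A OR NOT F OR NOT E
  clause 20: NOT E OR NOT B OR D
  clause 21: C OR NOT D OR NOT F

Try F = false.
Try A = true.
(D) alone gives D = true.
(C) alone gives C = true.
(NOT E) alone gives E = false.
Every clause is now satisfied; B is unconstrained.

A ↦ true,  B ↦ true,  C ↦ true,  D ↦ true,  E ↦ false,  F ↦ false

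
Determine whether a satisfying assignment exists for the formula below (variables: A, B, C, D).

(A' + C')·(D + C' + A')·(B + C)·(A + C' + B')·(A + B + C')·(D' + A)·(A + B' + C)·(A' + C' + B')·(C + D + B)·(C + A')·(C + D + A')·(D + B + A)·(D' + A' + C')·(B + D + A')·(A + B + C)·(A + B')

Suppose A = 0.
From the singleton clause (D'), D = 0.
From the singleton clause (B), B = 1.
But (B') is also a unit clause — contradiction.
That branch fails; take A = 1 instead.
From the singleton clause (C'), C = 0.
But (C) is also a unit clause — contradiction.
Neither A = 1 nor A = 0 works.
No assignment satisfies every clause.

No, unsatisfiable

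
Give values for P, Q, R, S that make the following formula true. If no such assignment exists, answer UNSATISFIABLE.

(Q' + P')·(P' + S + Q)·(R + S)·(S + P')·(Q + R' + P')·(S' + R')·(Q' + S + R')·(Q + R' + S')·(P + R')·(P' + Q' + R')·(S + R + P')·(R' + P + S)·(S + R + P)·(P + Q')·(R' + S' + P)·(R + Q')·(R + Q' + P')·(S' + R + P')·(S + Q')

P ↦ 0,  Q ↦ 0,  R ↦ 0,  S ↦ 1

Try Q = 0.
Try P = 0.
From the singleton clause (R'), R = 0.
From the singleton clause (S), S = 1.
All clauses are satisfied.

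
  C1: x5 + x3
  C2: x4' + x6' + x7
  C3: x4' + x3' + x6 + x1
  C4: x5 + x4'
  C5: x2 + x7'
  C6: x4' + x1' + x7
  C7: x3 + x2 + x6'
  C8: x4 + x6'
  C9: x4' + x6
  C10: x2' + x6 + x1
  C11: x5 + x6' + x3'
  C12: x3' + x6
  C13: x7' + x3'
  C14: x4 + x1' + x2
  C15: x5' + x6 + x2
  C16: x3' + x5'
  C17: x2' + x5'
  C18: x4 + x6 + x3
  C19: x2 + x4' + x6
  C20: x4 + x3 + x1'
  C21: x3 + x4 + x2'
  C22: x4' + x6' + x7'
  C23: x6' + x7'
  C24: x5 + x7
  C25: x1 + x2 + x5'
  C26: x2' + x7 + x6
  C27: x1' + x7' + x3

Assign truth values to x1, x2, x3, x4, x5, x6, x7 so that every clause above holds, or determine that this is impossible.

UNSATISFIABLE

Branch on x5: set x5 = 1.
Unit clause (x3') forces x3 = 0.
Unit clause (x2') forces x2 = 0.
Unit clause (x7') forces x7 = 0.
Unit clause (x6') forces x6 = 0.
But (x6) is also a unit clause — contradiction.
Undo x5 and try x5 = 0.
Unit clause (x3) forces x3 = 1.
Unit clause (x4') forces x4 = 0.
Unit clause (x6') forces x6 = 0.
But (x6) is also a unit clause — contradiction.
Either choice for x5 ends in contradiction.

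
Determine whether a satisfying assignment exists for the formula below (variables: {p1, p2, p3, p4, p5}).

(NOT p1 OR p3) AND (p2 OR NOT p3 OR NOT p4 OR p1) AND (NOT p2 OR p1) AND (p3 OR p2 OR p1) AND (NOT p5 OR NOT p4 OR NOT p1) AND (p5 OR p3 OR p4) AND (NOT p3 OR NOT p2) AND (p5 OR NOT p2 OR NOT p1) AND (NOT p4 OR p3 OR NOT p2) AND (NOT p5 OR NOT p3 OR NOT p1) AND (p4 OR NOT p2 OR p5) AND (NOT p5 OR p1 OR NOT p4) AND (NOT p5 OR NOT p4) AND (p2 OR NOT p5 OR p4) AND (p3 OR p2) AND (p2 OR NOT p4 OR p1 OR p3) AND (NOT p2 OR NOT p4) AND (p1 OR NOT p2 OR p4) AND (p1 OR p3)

Branch on p1: set p1 = true.
From the singleton clause (p3), p3 = true.
From the singleton clause (NOT p2), p2 = false.
From the singleton clause (NOT p5), p5 = false.
No clause remains; p4 is free.
A satisfying assignment: p1 ↦ true, p2 ↦ false, p3 ↦ true, p4 ↦ false, p5 ↦ false.

Satisfiable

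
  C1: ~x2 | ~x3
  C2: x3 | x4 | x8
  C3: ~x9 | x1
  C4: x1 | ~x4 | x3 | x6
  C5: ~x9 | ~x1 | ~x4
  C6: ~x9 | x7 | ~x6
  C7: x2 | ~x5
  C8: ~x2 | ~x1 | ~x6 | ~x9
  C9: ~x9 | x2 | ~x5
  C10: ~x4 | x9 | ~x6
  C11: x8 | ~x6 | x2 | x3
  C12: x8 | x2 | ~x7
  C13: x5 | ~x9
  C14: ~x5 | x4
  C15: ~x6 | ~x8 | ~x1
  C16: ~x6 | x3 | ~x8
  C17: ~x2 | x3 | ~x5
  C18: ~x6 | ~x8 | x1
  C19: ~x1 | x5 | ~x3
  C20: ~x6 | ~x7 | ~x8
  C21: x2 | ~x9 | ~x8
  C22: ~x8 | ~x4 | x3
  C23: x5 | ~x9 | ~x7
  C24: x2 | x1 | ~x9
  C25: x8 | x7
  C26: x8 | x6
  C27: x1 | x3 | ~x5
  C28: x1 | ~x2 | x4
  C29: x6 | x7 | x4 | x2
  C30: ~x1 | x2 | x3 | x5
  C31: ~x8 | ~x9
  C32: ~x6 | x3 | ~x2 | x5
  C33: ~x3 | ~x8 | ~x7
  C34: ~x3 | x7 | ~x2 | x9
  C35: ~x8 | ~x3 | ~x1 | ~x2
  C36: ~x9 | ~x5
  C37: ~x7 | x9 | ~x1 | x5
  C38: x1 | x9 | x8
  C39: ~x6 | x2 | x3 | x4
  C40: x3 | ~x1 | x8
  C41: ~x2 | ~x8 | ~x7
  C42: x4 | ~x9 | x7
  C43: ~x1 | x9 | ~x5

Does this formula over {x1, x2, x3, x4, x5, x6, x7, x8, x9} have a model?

Case x2 = 0:
The clause (~x5) is unit, so x5 = 0.
The clause (~x9) is unit, so x9 = 0.
Case x4 = 0:
Case x3 = 0:
The clause (x8) is unit, so x8 = 1.
The clause (~x6) is unit, so x6 = 0.
The clause (x7) is unit, so x7 = 1.
The clause (~x1) is unit, so x1 = 0.
This assignment satisfies each clause.
A satisfying assignment: x1=0, x2=0, x3=0, x4=0, x5=0, x6=0, x7=1, x8=1, x9=0.

Yes, satisfiable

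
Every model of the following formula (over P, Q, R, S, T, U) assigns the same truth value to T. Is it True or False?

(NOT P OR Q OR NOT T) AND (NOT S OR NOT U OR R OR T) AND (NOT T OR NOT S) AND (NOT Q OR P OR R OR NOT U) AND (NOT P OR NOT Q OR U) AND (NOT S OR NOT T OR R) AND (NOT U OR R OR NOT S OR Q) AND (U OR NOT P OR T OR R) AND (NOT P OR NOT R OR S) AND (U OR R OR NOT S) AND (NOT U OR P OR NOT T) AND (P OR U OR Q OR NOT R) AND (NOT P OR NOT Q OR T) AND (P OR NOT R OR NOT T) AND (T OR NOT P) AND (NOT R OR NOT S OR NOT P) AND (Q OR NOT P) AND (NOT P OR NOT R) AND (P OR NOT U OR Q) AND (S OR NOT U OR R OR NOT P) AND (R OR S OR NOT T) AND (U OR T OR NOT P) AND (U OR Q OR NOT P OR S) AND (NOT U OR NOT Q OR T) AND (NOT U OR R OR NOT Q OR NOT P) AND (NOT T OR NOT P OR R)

False

Suppose T = true.
The clause (NOT S) is unit, so S = false.
The clause (R) is unit, so R = true.
The clause (NOT P) is unit, so P = false.
That conflicts with the unit clause (P).
So every satisfying assignment has T = False.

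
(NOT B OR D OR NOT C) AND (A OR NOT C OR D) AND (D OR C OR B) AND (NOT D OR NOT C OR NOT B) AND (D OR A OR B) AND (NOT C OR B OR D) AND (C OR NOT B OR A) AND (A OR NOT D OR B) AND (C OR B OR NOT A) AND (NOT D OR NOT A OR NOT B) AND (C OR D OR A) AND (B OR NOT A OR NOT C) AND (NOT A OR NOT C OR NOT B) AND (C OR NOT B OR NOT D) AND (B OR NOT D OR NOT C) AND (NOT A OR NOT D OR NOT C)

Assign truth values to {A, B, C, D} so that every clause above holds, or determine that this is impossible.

A: true; B: true; C: false; D: false

Suppose B = true.
Suppose D = false.
(NOT C) alone gives C = false.
(A) alone gives A = true.
This assignment satisfies each clause.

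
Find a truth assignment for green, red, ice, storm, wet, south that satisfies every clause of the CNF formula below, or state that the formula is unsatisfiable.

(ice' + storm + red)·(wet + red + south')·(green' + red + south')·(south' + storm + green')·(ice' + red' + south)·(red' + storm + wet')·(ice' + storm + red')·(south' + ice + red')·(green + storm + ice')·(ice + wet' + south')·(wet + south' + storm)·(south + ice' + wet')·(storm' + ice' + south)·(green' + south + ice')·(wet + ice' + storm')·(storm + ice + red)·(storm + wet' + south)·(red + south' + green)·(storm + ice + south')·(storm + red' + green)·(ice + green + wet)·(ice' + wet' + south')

green: 1, red: 0, ice: 0, storm: 1, wet: 0, south: 0

Branch on ice: set ice = 0.
Branch on south: set south = 0.
Branch on storm: set storm = 1.
Branch on green: set green = 1.
No clause remains; red, wet are free.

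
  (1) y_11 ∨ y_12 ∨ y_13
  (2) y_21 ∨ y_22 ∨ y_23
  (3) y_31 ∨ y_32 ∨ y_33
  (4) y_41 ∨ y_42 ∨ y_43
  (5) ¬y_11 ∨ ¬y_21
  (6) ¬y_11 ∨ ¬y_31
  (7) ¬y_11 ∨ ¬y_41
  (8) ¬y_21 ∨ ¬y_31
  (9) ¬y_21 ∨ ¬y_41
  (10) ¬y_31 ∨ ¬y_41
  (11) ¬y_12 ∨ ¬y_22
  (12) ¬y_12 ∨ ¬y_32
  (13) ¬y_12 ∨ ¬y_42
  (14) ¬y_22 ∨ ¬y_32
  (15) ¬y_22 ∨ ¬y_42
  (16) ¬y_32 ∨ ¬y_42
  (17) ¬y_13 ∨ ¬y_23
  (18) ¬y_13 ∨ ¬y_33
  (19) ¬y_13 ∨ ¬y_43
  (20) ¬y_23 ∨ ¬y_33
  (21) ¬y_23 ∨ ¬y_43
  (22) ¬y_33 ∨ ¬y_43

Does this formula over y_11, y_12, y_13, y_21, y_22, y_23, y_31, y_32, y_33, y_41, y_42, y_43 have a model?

Unsatisfiable

Suppose y_11 = False.
Suppose y_12 = True.
Unit clause (¬y_22) forces y_22 = False.
Unit clause (¬y_32) forces y_32 = False.
Unit clause (¬y_42) forces y_42 = False.
Suppose y_21 = True.
Unit clause (¬y_31) forces y_31 = False.
Unit clause (y_33) forces y_33 = True.
Unit clause (¬y_41) forces y_41 = False.
Unit clause (y_43) forces y_43 = True.
But (¬y_43) is also a unit clause — contradiction.
Backtrack on y_21: now try y_21 = False.
Unit clause (y_23) forces y_23 = True.
Unit clause (¬y_13) forces y_13 = False.
Unit clause (¬y_33) forces y_33 = False.
Unit clause (y_31) forces y_31 = True.
Unit clause (¬y_41) forces y_41 = False.
Unit clause (y_43) forces y_43 = True.
But (¬y_43) is also a unit clause — contradiction.
Both values of y_21 lead to a conflict.
Backtrack on y_12: now try y_12 = False.
Unit clause (y_13) forces y_13 = True.
Unit clause (¬y_23) forces y_23 = False.
Unit clause (¬y_33) forces y_33 = False.
Unit clause (¬y_43) forces y_43 = False.
Suppose y_21 = True.
Unit clause (¬y_31) forces y_31 = False.
Unit clause (y_32) forces y_32 = True.
Unit clause (¬y_41) forces y_41 = False.
Unit clause (y_42) forces y_42 = True.
But (¬y_42) is also a unit clause — contradiction.
Backtrack on y_21: now try y_21 = False.
Unit clause (y_22) forces y_22 = True.
Unit clause (¬y_32) forces y_32 = False.
Unit clause (y_31) forces y_31 = True.
Unit clause (¬y_41) forces y_41 = False.
Unit clause (y_42) forces y_42 = True.
But (¬y_42) is also a unit clause — contradiction.
Both values of y_21 lead to a conflict.
Both values of y_12 lead to a conflict.
Backtrack on y_11: now try y_11 = True.
Unit clause (¬y_21) forces y_21 = False.
Unit clause (¬y_31) forces y_31 = False.
Unit clause (¬y_41) forces y_41 = False.
Suppose y_22 = True.
Unit clause (¬y_12) forces y_12 = False.
Unit clause (¬y_32) forces y_32 = False.
Unit clause (y_33) forces y_33 = True.
Unit clause (¬y_42) forces y_42 = False.
Unit clause (y_43) forces y_43 = True.
But (¬y_43) is also a unit clause — contradiction.
Backtrack on y_22: now try y_22 = False.
Unit clause (y_23) forces y_23 = True.
Unit clause (¬y_13) forces y_13 = False.
Unit clause (¬y_33) forces y_33 = False.
Unit clause (y_32) forces y_32 = True.
Unit clause (¬y_12) forces y_12 = False.
Unit clause (¬y_42) forces y_42 = False.
Unit clause (y_43) forces y_43 = True.
But (¬y_43) is also a unit clause — contradiction.
Both values of y_22 lead to a conflict.
Both values of y_11 lead to a conflict.
No assignment satisfies every clause.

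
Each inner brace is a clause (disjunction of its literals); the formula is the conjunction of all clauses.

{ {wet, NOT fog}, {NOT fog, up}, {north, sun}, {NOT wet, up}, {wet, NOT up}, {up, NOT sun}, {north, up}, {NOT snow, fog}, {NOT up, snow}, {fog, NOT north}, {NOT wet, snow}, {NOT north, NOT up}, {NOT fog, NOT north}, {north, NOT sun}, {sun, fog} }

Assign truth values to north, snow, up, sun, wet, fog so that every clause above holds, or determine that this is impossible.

UNSATISFIABLE

Branch on wet: set wet = true.
Unit clause (up) forces up = true.
Unit clause (snow) forces snow = true.
Unit clause (fog) forces fog = true.
Unit clause (NOT north) forces north = false.
Unit clause (sun) forces sun = true.
Now (NOT sun) is unsatisfied and unit — conflict.
That branch fails; take wet = false instead.
Unit clause (NOT fog) forces fog = false.
Unit clause (NOT up) forces up = false.
Unit clause (NOT sun) forces sun = false.
Now (sun) is unsatisfied and unit — conflict.
Both values of wet lead to a conflict.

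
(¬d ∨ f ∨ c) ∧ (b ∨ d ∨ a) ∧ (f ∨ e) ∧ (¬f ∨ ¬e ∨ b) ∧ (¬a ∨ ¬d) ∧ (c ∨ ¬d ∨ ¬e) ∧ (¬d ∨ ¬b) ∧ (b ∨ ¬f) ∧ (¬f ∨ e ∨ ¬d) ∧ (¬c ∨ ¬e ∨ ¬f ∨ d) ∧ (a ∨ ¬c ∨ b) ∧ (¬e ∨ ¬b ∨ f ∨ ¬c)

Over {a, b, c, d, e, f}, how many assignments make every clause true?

10

There are 2^6 = 64 truth assignments over (a, b, c, d, e, f).
Split on a. With a = True, the clauses containing a are satisfied and ¬a drops from the rest; 6 of the 2^5 = 32 assignments to the other variables satisfy what remains.
With a = False, by the same count on the reduced clause set, 4 assignments work.
Total: 6 + 4 = 10.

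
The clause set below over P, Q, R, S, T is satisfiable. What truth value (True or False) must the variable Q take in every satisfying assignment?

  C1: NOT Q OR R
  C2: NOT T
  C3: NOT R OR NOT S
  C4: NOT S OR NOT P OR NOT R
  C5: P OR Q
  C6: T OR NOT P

Suppose Q = false.
From the singleton clause (NOT T), T = false.
From the singleton clause (P), P = true.
But (NOT P) is also a unit clause — contradiction.
So every satisfying assignment has Q = True.

True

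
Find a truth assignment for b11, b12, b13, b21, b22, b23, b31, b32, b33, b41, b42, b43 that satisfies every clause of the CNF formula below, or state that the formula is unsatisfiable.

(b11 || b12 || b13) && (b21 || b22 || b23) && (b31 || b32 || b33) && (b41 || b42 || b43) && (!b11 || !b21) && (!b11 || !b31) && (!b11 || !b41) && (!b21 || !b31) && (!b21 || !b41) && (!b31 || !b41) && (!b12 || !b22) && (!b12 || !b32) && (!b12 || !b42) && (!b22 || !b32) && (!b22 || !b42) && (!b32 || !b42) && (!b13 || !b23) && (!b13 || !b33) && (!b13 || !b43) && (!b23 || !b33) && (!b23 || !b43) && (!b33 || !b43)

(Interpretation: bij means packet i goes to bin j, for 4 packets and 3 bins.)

UNSATISFIABLE

Try b11 = false.
Try b12 = true.
The clause (!b22) is unit, so b22 = false.
The clause (!b32) is unit, so b32 = false.
The clause (!b42) is unit, so b42 = false.
Try b21 = true.
The clause (!b31) is unit, so b31 = false.
The clause (b33) is unit, so b33 = true.
The clause (!b41) is unit, so b41 = false.
The clause (b43) is unit, so b43 = true.
That conflicts with the unit clause (!b43).
Undo b21 and try b21 = false.
The clause (b23) is unit, so b23 = true.
The clause (!b13) is unit, so b13 = false.
The clause (!b33) is unit, so b33 = false.
The clause (b31) is unit, so b31 = true.
The clause (!b41) is unit, so b41 = false.
The clause (b43) is unit, so b43 = true.
That conflicts with the unit clause (!b43).
Both values of b21 lead to a conflict.
Undo b12 and try b12 = false.
The clause (b13) is unit, so b13 = true.
The clause (!b23) is unit, so b23 = false.
The clause (!b33) is unit, so b33 = false.
The clause (!b43) is unit, so b43 = false.
Try b21 = true.
The clause (!b31) is unit, so b31 = false.
The clause (b32) is unit, so b32 = true.
The clause (!b41) is unit, so b41 = false.
The clause (b42) is unit, so b42 = true.
That conflicts with the unit clause (!b42).
Undo b21 and try b21 = false.
The clause (b22) is unit, so b22 = true.
The clause (!b32) is unit, so b32 = false.
The clause (b31) is unit, so b31 = true.
The clause (!b41) is unit, so b41 = false.
The clause (b42) is unit, so b42 = true.
That conflicts with the unit clause (!b42).
Both values of b21 lead to a conflict.
Both values of b12 lead to a conflict.
Undo b11 and try b11 = true.
The clause (!b21) is unit, so b21 = false.
The clause (!b31) is unit, so b31 = false.
The clause (!b41) is unit, so b41 = false.
Try b22 = true.
The clause (!b12) is unit, so b12 = false.
The clause (!b32) is unit, so b32 = false.
The clause (b33) is unit, so b33 = true.
The clause (!b42) is unit, so b42 = false.
The clause (b43) is unit, so b43 = true.
That conflicts with the unit clause (!b43).
Undo b22 and try b22 = false.
The clause (b23) is unit, so b23 = true.
The clause (!b13) is unit, so b13 = false.
The clause (!b33) is unit, so b33 = false.
The clause (b32) is unit, so b32 = true.
The clause (!b12) is unit, so b12 = false.
The clause (!b42) is unit, so b42 = false.
The clause (b43) is unit, so b43 = true.
That conflicts with the unit clause (!b43).
Both values of b22 lead to a conflict.
Both values of b11 lead to a conflict.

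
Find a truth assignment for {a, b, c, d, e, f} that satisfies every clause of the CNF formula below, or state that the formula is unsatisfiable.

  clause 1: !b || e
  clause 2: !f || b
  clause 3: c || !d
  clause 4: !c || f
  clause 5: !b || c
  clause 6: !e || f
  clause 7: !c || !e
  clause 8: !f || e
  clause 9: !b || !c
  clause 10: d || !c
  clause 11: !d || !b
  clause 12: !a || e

a: false, b: false, c: false, d: false, e: false, f: false

Try b = false.
From the singleton clause (!f), f = false.
From the singleton clause (!c), c = false.
From the singleton clause (!d), d = false.
From the singleton clause (!e), e = false.
From the singleton clause (!a), a = false.
All clauses are satisfied.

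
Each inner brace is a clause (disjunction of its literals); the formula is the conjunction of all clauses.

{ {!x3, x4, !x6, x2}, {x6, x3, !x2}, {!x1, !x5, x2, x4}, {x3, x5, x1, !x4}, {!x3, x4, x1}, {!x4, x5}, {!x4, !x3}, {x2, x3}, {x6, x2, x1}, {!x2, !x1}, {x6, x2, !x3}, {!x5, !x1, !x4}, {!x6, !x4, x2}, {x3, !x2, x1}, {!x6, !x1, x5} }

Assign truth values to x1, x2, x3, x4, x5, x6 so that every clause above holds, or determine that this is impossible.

Branch on x4: set x4 = false.
Branch on x3: set x3 = false.
From the singleton clause (x2), x2 = true.
From the singleton clause (x6), x6 = true.
From the singleton clause (!x1), x1 = false.
That conflicts with the unit clause (x1).
Undo x3 and try x3 = true.
From the singleton clause (x1), x1 = true.
From the singleton clause (!x2), x2 = false.
From the singleton clause (!x6), x6 = false.
That conflicts with the unit clause (x6).
Neither x3 = true nor x3 = false works.
Undo x4 and try x4 = true.
From the singleton clause (x5), x5 = true.
From the singleton clause (!x3), x3 = false.
From the singleton clause (x2), x2 = true.
From the singleton clause (x6), x6 = true.
From the singleton clause (!x1), x1 = false.
That conflicts with the unit clause (x1).
Neither x4 = true nor x4 = false works.

UNSATISFIABLE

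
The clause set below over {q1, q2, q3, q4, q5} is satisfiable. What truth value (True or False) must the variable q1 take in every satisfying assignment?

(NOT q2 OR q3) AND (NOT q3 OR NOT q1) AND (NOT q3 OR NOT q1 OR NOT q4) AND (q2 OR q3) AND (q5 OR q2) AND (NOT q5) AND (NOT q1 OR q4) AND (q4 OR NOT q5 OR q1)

False

Suppose q1 = true.
From the singleton clause (NOT q3), q3 = false.
From the singleton clause (NOT q2), q2 = false.
Now (q2) is unsatisfied and unit — conflict.
So every satisfying assignment has q1 = False.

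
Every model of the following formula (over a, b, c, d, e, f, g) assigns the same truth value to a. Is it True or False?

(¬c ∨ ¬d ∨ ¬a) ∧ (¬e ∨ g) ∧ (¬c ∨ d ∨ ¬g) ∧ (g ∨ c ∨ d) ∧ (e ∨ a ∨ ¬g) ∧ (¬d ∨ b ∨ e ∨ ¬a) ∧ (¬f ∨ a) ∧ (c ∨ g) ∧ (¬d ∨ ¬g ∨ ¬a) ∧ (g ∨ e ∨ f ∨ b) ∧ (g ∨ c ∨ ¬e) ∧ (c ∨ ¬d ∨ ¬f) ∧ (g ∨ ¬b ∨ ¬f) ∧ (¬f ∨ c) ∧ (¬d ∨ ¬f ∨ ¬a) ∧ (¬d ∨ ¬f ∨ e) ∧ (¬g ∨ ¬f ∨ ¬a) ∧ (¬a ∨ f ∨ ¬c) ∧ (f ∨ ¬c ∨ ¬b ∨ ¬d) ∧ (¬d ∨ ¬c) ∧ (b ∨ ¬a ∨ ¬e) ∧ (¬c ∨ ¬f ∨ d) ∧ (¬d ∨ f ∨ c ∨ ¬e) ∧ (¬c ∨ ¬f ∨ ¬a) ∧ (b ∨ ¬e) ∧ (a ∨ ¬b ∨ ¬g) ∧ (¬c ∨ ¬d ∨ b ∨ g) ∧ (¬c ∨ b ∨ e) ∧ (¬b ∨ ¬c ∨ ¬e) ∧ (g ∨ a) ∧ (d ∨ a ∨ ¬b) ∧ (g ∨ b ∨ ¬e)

Suppose a = False.
The clause (¬f) is unit, so f = False.
The clause (g) is unit, so g = True.
The clause (e) is unit, so e = True.
The clause (b) is unit, so b = True.
But (¬b) is also a unit clause — contradiction.
So every satisfying assignment has a = True.

True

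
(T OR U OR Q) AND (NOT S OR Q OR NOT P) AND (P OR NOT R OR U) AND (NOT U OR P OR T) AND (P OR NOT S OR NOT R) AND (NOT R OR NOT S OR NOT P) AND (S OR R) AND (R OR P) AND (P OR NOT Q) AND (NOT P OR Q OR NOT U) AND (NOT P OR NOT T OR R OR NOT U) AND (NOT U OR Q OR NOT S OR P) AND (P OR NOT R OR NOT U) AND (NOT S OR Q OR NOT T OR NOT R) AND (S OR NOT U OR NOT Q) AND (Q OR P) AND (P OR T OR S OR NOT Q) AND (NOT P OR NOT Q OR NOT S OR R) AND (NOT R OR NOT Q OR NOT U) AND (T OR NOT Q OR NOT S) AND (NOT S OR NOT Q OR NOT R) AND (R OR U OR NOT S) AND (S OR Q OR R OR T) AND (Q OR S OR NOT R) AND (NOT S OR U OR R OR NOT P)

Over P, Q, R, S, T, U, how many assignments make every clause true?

There are 2^6 = 64 truth assignments over (P, Q, R, S, T, U).
Split on P. With P = true, the clauses containing P are satisfied and NOT P drops from the rest; 2 of the 2^5 = 32 assignments to the other variables satisfy what remains.
With P = false, by the same count on the reduced clause set, 0 assignments work.
(One model: P=T, Q=T, R=T, S=F, T=F, U=F.)
Total: 2 + 0 = 2.

2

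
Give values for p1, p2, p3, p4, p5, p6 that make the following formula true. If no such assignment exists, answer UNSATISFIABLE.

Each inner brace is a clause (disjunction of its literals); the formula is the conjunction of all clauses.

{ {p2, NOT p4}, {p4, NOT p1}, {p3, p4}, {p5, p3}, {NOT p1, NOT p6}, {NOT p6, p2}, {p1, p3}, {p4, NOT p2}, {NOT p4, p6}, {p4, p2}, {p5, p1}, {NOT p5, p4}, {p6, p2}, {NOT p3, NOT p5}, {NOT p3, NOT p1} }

UNSATISFIABLE

Try p2 = true.
From the singleton clause (p4), p4 = true.
From the singleton clause (p6), p6 = true.
From the singleton clause (NOT p1), p1 = false.
From the singleton clause (p3), p3 = true.
From the singleton clause (p5), p5 = true.
That conflicts with the unit clause (NOT p5).
Undo p2 and try p2 = false.
From the singleton clause (NOT p4), p4 = false.
That conflicts with the unit clause (p4).
Either choice for p2 ends in contradiction.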